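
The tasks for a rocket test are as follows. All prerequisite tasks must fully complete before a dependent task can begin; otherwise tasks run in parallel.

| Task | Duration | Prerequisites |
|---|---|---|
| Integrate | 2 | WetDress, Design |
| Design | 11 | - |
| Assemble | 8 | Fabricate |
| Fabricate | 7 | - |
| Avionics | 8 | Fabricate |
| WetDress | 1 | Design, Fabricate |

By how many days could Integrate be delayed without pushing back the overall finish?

Fabricate→Avionics = 7+8 = 15 sets the makespan at 15 days.
The longest chain containing Integrate totals 14 days.
Float = 15 − 14 = 1.

1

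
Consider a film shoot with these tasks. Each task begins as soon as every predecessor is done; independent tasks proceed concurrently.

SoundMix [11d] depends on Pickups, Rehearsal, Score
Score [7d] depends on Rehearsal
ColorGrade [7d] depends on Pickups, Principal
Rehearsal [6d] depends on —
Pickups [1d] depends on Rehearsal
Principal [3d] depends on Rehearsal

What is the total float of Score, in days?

The longest chain is Rehearsal→Score→SoundMix = 6+7+11 = 24; overall finish 24 days.
Score finishes as early as 13 and must finish by 13.
So Score can slip 13 − 13 = 0 days.

0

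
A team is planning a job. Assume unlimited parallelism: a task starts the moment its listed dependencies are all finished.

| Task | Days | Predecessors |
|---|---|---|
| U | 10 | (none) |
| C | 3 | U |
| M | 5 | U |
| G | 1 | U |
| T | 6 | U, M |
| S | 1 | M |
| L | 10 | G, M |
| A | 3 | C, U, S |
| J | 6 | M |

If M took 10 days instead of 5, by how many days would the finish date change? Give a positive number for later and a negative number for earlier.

Critical path before the change: U→M→L = 10+5+10 = 25 giving 25 days.
M lies on that path, so at 10 days the path becomes 30 days.
The critical path is still U→M→L; finish is now 30 days.
Change in finish: 30 − 25 = +5 days.

5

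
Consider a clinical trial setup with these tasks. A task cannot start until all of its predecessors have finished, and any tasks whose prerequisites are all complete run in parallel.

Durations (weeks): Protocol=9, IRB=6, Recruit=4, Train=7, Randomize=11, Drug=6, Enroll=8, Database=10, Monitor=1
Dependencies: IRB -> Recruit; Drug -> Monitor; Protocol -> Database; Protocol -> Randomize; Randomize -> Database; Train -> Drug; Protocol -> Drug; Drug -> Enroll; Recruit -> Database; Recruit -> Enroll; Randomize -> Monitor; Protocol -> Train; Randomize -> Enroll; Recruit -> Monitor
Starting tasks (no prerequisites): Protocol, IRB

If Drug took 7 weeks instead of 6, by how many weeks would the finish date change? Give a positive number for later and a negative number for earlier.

1

Critical path before the change: Protocol→Train→Drug→Enroll = 9+7+6+8 = 30 giving 30 weeks.
Drug is on the critical path; changing it to 7 makes that path 31 weeks.
The critical path is still Protocol→Train→Drug→Enroll; finish is now 31 weeks.
Change in finish: 31 − 30 = +1 weeks.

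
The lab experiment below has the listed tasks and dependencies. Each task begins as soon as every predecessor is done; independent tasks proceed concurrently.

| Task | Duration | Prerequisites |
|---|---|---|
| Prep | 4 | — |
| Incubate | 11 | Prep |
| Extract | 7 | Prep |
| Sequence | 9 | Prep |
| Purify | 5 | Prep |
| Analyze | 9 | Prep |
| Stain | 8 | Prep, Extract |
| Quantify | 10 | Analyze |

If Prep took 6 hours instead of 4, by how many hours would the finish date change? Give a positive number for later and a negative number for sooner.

2

The binding path is Prep→Analyze→Quantify = 4+9+10 = 23; finish at 23 hours.
Prep is on the critical path; changing it to 6 makes that path 25 hours.
No other chain overtakes it, so the finish is 25 hours.
Change in finish: 25 − 23 = +2 hours.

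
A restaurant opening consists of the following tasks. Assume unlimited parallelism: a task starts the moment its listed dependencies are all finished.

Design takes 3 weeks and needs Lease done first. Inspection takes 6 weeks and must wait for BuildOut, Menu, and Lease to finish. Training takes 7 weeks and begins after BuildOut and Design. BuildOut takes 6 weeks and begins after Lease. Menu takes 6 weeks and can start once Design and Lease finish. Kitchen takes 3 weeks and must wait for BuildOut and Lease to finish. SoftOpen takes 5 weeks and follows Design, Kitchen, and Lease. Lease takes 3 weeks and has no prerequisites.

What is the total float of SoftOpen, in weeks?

Critical path: Lease→Design→Menu→Inspection = 3+3+6+6 = 18, so the finish is 18 weeks.
The longest chain containing SoftOpen totals 17 weeks.
Float = 18 − 17 = 1.

1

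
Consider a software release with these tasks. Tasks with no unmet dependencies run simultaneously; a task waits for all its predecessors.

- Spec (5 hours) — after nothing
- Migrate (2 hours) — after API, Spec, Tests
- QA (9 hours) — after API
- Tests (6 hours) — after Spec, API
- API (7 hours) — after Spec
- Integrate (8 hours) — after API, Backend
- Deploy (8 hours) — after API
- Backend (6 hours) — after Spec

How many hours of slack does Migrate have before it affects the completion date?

1

The longest chain is Spec→API→QA = 5+7+9 = 21; overall finish 21 hours.
Migrate finishes as early as 20 and must finish by 21.
Float = 21 − 20 = 1.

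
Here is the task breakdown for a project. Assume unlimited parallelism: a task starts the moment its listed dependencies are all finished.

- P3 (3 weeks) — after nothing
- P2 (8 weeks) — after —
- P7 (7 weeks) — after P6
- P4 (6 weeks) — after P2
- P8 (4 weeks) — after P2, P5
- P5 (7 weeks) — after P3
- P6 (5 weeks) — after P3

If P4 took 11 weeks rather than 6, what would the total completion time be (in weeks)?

Actual critical path: P3→P6→P7 = 3+5+7 = 15 ⇒ 15 weeks.
The longest path through P4 is only 14 weeks, so P4 has float 1.
New critical path: P2→P4 = 8+11 = 19 ⇒ 19 weeks.

19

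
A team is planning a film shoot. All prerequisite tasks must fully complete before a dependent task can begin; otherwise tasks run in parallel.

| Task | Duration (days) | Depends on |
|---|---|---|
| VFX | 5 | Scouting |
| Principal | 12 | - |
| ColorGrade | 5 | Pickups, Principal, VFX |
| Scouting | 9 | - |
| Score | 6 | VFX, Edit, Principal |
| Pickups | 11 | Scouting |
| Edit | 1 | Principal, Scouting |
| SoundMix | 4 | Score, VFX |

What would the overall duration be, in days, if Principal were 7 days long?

25

Actual critical path: Scouting→Pickups→ColorGrade = 9+11+5 = 25 ⇒ 25 days.
The longest path through Principal is only 23 days, so Principal has float 2.
That remains the longest chain; total 25 days.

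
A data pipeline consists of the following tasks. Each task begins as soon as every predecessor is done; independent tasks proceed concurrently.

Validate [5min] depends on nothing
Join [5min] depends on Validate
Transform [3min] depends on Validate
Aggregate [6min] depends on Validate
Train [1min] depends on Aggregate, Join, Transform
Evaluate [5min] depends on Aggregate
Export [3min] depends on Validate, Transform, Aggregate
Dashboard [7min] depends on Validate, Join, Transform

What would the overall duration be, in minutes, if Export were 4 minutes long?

Critical path before the change: Validate→Join→Dashboard = 5+5+7 = 17 giving 17 minutes.
Export has 3 minutes of float (longest path through it is 14).
The critical path is still Validate→Join→Dashboard; finish is now 17 minutes.

17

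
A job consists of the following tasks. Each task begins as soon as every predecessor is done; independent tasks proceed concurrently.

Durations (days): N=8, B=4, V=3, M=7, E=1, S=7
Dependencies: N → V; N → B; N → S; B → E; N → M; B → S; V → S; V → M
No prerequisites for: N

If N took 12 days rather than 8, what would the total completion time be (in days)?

Baseline: N→B→S = 8+4+7 = 19 → 19 days.
Since N is critical, the +4 change carries straight to that chain (now 23 days).
That remains the longest chain; total 23 days.

23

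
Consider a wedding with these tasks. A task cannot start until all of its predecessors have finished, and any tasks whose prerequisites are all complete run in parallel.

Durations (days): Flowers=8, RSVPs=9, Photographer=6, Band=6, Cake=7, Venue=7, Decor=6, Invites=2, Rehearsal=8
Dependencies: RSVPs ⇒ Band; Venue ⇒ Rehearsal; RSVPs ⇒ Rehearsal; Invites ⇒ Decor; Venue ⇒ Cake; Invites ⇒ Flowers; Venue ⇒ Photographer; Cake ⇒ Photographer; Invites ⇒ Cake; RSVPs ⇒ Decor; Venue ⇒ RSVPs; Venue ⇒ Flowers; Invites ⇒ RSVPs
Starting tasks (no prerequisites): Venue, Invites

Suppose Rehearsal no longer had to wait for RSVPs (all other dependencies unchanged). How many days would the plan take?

22

With the dependency in place, Venue→RSVPs→Rehearsal = 7+9+8 = 24 sets the finish at 24 days.
Without RSVPs→Rehearsal, Rehearsal's earliest start moves from 16 to 7.
After: Venue→RSVPs→Band = 7+9+6 = 22 → 22 days.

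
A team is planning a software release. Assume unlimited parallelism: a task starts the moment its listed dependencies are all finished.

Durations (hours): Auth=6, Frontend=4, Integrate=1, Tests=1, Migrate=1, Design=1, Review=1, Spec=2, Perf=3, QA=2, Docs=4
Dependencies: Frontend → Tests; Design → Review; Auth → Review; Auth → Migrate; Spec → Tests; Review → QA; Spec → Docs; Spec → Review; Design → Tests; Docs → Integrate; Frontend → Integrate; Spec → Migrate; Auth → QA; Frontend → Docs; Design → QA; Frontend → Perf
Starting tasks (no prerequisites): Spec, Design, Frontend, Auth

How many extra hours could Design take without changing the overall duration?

5

The longest chain is Frontend→Docs→Integrate = 4+4+1 = 9; overall finish 9 hours.
Longest path through Design: 4 hours (earliest finish 1, latest finish 6).
Slack of Design = 5 − 0 = 5 hours.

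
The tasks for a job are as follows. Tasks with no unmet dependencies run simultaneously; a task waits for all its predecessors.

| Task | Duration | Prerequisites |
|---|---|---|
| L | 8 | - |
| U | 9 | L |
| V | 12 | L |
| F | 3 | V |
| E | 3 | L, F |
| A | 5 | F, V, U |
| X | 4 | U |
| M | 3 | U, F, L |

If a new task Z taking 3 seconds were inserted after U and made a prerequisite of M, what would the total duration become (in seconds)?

28

Originally the schedule takes 28 seconds.
With Z inserted, M now waits for max(U, F, L, Z).
New critical path: L→V→F→A = 8+12+3+5 = 28 ⇒ 28 seconds.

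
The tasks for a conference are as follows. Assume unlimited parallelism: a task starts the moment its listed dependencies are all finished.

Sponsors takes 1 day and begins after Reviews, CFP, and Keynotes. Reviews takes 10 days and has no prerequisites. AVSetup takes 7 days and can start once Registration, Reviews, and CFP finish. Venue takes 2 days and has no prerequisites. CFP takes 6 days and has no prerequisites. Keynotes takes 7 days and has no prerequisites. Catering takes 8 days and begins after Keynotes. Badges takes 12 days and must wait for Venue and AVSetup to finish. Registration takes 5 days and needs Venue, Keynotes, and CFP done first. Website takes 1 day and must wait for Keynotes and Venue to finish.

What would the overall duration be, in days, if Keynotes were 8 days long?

32

As given, the longest chain is Keynotes→Registration→AVSetup→Badges = 7+5+7+12 = 31, so the finish is 31 days.
Keynotes is on the critical path; changing it to 8 makes that path 32 days.
That remains the longest chain; total 32 days.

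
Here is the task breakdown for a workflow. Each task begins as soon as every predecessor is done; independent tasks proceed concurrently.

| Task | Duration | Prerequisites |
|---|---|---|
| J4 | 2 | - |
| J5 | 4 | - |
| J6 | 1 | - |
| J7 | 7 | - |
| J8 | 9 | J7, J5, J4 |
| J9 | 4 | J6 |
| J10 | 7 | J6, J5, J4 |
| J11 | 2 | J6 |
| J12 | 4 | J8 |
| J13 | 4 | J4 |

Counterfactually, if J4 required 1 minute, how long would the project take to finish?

Actual critical path: J7→J8→J12 = 7+9+4 = 20 ⇒ 20 minutes.
J4 is off the critical path — its longest chain is 15 minutes, giving 5 of slack.
The critical path is still J7→J8→J12; finish is now 20 minutes.

20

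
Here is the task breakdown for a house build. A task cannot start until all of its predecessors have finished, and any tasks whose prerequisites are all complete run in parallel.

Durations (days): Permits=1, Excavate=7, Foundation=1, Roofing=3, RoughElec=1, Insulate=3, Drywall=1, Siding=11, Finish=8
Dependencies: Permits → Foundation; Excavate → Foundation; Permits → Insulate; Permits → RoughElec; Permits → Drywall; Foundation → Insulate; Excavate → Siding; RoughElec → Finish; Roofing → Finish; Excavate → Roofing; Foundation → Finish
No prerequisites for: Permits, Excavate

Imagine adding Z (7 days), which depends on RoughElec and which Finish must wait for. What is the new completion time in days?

Originally the plan takes 18 days.
With Z inserted, Finish now waits for max(Roofing, Foundation, RoughElec, Z).
New critical path: Excavate→Roofing→Finish = 7+3+8 = 18 ⇒ 18 days.

18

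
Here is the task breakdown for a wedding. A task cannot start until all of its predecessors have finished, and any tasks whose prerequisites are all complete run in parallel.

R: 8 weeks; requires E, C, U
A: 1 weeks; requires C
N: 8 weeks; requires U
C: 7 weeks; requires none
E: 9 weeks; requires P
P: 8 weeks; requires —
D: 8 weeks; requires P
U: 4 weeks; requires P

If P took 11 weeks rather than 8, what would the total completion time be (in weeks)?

Baseline: P→E→R = 8+9+8 = 25 → 25 weeks.
P is on the critical path; changing it to 11 makes that path 28 weeks.
That remains the longest chain; total 28 weeks.

28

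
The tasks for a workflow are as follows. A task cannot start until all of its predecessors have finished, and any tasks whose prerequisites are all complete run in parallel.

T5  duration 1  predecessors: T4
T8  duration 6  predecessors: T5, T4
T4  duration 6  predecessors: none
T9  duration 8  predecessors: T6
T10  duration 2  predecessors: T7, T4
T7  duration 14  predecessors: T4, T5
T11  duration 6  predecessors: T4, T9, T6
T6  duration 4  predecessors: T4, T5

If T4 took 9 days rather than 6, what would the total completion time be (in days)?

28

Actual critical path: T4→T5→T6→T9→T11 = 6+1+4+8+6 = 25 ⇒ 25 days.
Since T4 is critical, the +3 change carries straight to that chain (now 28 days).
The critical path is still T4→T5→T6→T9→T11; finish is now 28 days.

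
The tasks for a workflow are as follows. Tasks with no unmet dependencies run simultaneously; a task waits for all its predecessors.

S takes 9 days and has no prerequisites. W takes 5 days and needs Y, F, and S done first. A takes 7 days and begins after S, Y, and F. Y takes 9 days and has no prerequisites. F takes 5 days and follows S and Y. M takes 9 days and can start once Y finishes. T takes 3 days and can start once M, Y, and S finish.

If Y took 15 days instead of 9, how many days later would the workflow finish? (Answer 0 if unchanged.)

The binding path is Y→F→A = 9+5+7 = 21; finish at 21 days.
Since Y is critical, the +6 change carries straight to that chain (now 27 days).
The critical path is still Y→F→A; finish is now 27 days.
Change in finish: 27 − 21 = +6 days.

6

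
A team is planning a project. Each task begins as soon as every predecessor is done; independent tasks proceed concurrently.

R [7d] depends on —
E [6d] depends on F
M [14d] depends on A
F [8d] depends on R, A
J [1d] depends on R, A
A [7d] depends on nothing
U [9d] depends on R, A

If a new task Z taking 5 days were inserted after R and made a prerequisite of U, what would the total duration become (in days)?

Originally the project takes 21 days.
With Z inserted, U now waits for max(R, A, Z).
New critical path: R→Z→U = 7+5+9 = 21 ⇒ 21 days.

21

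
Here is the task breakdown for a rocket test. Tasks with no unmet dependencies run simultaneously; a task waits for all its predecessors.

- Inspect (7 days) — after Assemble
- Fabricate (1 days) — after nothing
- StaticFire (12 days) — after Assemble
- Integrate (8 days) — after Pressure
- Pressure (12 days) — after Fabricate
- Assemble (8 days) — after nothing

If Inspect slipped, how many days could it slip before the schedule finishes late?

The longest chain is Fabricate→Pressure→Integrate = 1+12+8 = 21; overall finish 21 days.
Inspect finishes as early as 15 and must finish by 21.
Float = 21 − 15 = 6.

6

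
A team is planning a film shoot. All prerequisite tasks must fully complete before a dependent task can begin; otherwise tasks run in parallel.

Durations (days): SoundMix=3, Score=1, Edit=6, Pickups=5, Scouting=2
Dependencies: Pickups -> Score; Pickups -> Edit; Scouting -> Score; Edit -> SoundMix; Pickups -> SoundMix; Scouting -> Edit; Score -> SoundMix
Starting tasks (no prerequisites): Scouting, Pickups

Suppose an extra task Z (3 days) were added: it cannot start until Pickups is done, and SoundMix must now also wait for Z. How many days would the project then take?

Originally the project takes 14 days.
With Z inserted, SoundMix now waits for max(Edit, Pickups, Score, Z).
New critical path: Pickups→Edit→SoundMix = 5+6+3 = 14 ⇒ 14 days.

14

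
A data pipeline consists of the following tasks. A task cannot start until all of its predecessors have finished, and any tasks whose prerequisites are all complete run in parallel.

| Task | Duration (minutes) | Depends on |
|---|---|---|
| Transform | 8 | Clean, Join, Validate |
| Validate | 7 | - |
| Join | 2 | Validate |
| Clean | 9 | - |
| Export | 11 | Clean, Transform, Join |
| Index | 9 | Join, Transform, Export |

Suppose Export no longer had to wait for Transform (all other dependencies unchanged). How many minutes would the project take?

29

Before: longest chain Clean→Transform→Export→Index = 9+8+11+9 = 37, finish 37.
Without Transform→Export, Export's earliest start moves from 17 to 9.
The longest chain is now Clean→Export→Index = 9+11+9 = 29, so the project takes 29 minutes.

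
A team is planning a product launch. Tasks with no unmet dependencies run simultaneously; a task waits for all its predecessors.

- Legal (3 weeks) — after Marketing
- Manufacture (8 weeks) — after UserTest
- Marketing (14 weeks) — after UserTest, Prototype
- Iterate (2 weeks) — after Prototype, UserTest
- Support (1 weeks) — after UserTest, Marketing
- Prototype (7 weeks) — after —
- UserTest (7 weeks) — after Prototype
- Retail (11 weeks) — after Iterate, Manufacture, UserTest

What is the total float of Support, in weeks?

4

Prototype→UserTest→Manufacture→Retail = 7+7+8+11 = 33 sets the makespan at 33 weeks.
The longest chain containing Support totals 29 weeks.
Float = 33 − 29 = 4.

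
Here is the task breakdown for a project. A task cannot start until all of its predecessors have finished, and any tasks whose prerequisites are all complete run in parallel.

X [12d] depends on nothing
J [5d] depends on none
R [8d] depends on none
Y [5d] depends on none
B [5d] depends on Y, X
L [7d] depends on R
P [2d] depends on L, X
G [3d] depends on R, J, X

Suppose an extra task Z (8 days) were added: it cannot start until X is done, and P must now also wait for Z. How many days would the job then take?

22

Originally the job takes 17 days.
With Z inserted, P now waits for max(L, X, Z).
New critical path: X→Z→P = 12+8+2 = 22 ⇒ 22 days.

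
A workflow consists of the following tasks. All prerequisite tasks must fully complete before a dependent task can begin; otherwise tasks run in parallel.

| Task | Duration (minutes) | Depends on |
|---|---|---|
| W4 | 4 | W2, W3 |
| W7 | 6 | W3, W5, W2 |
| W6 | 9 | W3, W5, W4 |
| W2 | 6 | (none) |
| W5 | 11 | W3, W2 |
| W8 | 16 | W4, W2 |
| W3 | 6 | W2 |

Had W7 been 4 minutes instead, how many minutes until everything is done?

32

As given, the longest chain is W2→W3→W4→W8 = 6+6+4+16 = 32, so the finish is 32 minutes.
The longest path through W7 is only 29 minutes, so W7 has float 3.
The critical path is still W2→W3→W4→W8; finish is now 32 minutes.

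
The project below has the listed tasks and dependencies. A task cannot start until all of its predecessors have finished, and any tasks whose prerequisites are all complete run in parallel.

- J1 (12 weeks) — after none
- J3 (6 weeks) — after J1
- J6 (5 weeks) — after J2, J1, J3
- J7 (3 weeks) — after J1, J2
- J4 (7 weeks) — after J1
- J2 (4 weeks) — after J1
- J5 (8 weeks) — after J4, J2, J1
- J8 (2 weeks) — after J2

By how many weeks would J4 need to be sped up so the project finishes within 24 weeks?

3

Current finish: 27 weeks; target: 24.
J4 is on every critical path, so each week cut from J4 cuts the finish by one (this holds down to a finish of 24).
Need 27 − 24 = 3 weeks off J4 → J4 becomes 4 weeks, finish becomes 24.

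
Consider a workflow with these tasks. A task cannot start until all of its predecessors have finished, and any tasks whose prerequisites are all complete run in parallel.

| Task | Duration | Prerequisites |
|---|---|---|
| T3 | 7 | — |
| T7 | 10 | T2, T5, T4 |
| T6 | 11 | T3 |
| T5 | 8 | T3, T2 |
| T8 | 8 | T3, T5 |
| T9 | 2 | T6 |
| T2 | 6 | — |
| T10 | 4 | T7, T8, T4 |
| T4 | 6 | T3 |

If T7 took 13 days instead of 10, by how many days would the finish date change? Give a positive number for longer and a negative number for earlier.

Baseline: T3→T5→T7→T10 = 7+8+10+4 = 29 → 29 days.
T7 lies on that path, so at 13 days the path becomes 32 days.
No other chain overtakes it, so the finish is 32 days.
Change in finish: 32 − 29 = +3 days.

3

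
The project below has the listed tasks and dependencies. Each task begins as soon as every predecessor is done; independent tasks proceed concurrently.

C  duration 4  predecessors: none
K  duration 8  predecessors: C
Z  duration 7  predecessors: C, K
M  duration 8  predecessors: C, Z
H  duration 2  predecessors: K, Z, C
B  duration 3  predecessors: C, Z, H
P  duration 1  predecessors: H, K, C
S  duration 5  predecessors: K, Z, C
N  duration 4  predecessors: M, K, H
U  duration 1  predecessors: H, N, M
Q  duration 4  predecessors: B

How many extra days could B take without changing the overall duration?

4

C→K→Z→M→N→U = 4+8+7+8+4+1 = 32 sets the makespan at 32 days.
The longest chain containing B totals 28 days.
So B can slip 28 − 24 = 4 days.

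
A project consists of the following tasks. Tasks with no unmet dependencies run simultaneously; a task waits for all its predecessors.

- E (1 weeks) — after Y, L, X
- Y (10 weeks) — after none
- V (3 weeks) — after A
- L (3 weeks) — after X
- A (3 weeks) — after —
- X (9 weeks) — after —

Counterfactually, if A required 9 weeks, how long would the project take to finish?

The binding path is X→L→E = 9+3+1 = 13; finish at 13 weeks.
A is off the critical path — its longest chain is 6 weeks, giving 7 of slack.
No other chain overtakes it, so the finish is 13 weeks.

13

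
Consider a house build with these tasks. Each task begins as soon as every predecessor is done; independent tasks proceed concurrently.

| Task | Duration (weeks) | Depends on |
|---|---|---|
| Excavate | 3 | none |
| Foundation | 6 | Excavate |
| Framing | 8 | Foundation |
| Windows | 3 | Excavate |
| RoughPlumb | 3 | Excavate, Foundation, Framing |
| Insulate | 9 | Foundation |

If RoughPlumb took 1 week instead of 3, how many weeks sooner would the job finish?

2

The binding path is Excavate→Foundation→Framing→RoughPlumb = 3+6+8+3 = 20; finish at 20 weeks.
RoughPlumb lies on that path, so at 1 week the path becomes 18 weeks.
That remains the longest chain; total 18 weeks.
Change in finish: 18 − 20 = -2 weeks.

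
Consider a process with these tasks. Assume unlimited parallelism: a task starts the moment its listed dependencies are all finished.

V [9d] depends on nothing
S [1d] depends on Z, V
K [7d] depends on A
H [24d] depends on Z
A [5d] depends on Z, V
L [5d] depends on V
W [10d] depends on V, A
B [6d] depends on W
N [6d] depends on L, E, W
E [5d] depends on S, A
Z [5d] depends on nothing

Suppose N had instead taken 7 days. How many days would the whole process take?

Baseline: V→A→W→N = 9+5+10+6 = 30 → 30 days.
N is on the critical path; changing it to 7 makes that path 31 days.
No other chain overtakes it, so the finish is 31 days.

31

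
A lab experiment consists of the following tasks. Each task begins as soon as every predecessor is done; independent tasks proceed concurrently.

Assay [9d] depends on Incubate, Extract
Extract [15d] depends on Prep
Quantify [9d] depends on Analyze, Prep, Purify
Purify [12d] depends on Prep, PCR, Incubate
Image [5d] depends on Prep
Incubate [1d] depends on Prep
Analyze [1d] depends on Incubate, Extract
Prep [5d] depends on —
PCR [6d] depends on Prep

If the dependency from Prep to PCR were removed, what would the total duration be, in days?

30

Before: longest chain Prep→PCR→Purify→Quantify = 5+6+12+9 = 32, finish 32.
Without Prep→PCR, PCR's earliest start moves from 5 to 0.
New critical path: Prep→Extract→Analyze→Quantify = 5+15+1+9 = 30 ⇒ 30 days.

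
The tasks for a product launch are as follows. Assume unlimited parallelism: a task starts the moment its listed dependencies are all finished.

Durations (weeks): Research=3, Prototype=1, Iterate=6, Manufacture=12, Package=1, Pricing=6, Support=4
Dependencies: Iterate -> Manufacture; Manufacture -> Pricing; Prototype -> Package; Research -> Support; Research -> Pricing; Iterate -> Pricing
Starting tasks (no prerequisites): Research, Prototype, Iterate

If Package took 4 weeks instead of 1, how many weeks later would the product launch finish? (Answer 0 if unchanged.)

As given, the longest chain is Iterate→Manufacture→Pricing = 6+12+6 = 24, so the finish is 24 weeks.
Package is off the critical path — its longest chain is 2 weeks, giving 22 of slack.
That remains the longest chain; total 24 weeks.
Change in finish: 24 − 24 = +0 weeks.

0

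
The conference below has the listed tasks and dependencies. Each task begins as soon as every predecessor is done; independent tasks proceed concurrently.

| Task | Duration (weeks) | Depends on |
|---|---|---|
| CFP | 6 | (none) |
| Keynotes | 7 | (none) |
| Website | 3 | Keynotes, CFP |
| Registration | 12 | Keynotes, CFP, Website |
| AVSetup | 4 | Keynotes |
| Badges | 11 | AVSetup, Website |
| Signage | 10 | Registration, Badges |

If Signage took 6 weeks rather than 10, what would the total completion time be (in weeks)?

The binding path is Keynotes→Website→Registration→Signage = 7+3+12+10 = 32; finish at 32 weeks.
Signage is on the critical path; changing it to 6 makes that path 28 weeks.
No other chain overtakes it, so the finish is 28 weeks.

28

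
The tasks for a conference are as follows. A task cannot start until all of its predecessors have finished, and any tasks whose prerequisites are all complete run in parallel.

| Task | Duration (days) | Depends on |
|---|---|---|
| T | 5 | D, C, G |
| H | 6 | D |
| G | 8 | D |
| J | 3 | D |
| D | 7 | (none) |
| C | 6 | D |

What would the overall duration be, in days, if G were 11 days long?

Critical path before the change: D→G→T = 7+8+5 = 20 giving 20 days.
Since G is critical, the +3 change carries straight to that chain (now 23 days).
That remains the longest chain; total 23 days.

23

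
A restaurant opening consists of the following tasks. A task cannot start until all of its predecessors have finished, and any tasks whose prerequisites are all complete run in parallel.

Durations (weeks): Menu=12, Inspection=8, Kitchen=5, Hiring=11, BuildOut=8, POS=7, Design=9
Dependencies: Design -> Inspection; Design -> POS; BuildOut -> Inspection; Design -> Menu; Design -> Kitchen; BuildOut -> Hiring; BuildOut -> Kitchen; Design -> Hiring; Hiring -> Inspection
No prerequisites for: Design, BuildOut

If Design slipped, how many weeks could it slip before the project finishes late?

0

Design→Hiring→Inspection = 9+11+8 = 28 sets the makespan at 28 weeks.
Longest path through Design: 28 weeks (earliest finish 9, latest finish 9).
Slack of Design = 0 − 0 = 0 weeks.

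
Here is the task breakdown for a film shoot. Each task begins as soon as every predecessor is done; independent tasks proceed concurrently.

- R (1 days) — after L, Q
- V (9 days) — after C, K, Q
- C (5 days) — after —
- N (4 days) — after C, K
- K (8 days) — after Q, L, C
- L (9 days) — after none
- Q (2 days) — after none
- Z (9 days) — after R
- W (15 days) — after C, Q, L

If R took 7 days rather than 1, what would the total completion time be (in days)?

26

Baseline: L→K→V = 9+8+9 = 26 → 26 days.
R has 7 days of float (longest path through it is 19).
No other chain overtakes it, so the finish is 26 days.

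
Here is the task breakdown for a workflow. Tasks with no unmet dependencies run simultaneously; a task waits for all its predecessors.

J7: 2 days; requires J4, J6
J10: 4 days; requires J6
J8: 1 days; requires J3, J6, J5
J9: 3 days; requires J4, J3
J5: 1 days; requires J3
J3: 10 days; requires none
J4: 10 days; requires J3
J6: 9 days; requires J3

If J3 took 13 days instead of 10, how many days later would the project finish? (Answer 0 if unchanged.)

Actual critical path: J3→J4→J9 = 10+10+3 = 23 ⇒ 23 days.
J3 is on the critical path; changing it to 13 makes that path 26 days.
That remains the longest chain; total 26 days.
Change in finish: 26 − 23 = +3 days.

3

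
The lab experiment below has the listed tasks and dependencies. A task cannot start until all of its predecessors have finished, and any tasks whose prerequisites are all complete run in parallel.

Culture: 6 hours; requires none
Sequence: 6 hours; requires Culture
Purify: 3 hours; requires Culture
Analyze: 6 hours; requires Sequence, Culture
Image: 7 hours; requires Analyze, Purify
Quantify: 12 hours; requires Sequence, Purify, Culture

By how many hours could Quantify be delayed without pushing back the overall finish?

1

Critical path: Culture→Sequence→Analyze→Image = 6+6+6+7 = 25, so the finish is 25 hours.
Quantify finishes as early as 24 and must finish by 25.
Slack of Quantify = 13 − 12 = 1 hour.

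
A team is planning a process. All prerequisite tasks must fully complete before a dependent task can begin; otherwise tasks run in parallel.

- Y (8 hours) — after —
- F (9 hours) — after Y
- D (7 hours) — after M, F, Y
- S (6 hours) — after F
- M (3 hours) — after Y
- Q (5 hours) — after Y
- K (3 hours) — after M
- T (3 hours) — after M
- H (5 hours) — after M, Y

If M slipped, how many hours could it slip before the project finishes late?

The longest chain is Y→F→D = 8+9+7 = 24; overall finish 24 hours.
Longest path through M: 18 hours (earliest finish 11, latest finish 17).
So M can slip 17 − 11 = 6 hours.

6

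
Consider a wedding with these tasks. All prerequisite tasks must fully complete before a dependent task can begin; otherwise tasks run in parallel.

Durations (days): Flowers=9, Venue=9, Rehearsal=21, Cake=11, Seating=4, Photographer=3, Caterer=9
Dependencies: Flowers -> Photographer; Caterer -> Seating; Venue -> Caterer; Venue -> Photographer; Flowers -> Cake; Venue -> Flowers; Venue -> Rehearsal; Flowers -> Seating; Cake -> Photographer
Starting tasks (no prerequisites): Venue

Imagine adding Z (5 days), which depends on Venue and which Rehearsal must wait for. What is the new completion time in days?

35

Originally the project takes 32 days.
With Z inserted, Rehearsal now waits for max(Venue, Z).
New critical path: Venue→Z→Rehearsal = 9+5+21 = 35 ⇒ 35 days.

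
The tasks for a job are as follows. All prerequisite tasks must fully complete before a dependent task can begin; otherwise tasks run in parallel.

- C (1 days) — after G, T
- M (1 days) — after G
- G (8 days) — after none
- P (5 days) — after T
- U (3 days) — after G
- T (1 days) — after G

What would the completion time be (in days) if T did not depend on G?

11

Before: longest chain G→T→P = 8+1+5 = 14, finish 14.
Without G→T, T's earliest start moves from 8 to 0.
After: G→U = 8+3 = 11 → 11 days.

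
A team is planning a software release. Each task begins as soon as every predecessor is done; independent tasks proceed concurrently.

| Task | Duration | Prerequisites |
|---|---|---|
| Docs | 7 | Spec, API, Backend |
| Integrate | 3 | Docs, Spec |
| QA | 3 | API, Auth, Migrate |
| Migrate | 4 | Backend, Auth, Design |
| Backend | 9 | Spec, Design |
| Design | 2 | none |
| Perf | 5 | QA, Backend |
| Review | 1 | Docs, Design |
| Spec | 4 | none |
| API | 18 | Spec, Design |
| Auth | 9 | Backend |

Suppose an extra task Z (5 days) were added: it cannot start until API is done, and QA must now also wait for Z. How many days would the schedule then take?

Originally the schedule takes 34 days.
With Z inserted, QA now waits for max(API, Auth, Migrate, Z).
New critical path: Spec→API→Z→QA→Perf = 4+18+5+3+5 = 35 ⇒ 35 days.

35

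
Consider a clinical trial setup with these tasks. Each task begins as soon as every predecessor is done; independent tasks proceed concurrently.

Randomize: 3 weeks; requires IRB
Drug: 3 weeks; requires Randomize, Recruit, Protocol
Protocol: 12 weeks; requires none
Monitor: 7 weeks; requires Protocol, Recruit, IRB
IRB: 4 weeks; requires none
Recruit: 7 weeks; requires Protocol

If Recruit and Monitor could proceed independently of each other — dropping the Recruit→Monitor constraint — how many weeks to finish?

With the dependency in place, Protocol→Recruit→Monitor = 12+7+7 = 26 sets the finish at 26 weeks.
Without Recruit→Monitor, Monitor's earliest start moves from 19 to 12.
After: Protocol→Recruit→Drug = 12+7+3 = 22 → 22 weeks.

22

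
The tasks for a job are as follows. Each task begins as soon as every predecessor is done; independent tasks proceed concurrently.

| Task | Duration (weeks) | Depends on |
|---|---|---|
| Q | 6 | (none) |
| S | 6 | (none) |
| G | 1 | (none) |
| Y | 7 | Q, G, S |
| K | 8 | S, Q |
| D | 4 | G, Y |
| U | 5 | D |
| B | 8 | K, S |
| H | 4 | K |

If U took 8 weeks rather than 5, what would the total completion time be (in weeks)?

25

Baseline: Q→Y→D→U = 6+7+4+5 = 22 → 22 weeks.
U is on the critical path; changing it to 8 makes that path 25 weeks.
The critical path is still Q→Y→D→U; finish is now 25 weeks.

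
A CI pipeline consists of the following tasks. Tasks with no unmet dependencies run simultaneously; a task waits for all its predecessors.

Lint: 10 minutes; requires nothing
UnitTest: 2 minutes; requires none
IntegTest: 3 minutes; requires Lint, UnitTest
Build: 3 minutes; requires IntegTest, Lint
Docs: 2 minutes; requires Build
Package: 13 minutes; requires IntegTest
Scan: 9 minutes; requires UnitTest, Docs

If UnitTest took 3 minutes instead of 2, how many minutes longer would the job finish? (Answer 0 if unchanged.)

0

The binding path is Lint→IntegTest→Build→Docs→Scan = 10+3+3+2+9 = 27; finish at 27 minutes.
UnitTest is off the critical path — its longest chain is 19 minutes, giving 8 of slack.
The critical path is still Lint→IntegTest→Build→Docs→Scan; finish is now 27 minutes.
Change in finish: 27 − 27 = +0 minutes.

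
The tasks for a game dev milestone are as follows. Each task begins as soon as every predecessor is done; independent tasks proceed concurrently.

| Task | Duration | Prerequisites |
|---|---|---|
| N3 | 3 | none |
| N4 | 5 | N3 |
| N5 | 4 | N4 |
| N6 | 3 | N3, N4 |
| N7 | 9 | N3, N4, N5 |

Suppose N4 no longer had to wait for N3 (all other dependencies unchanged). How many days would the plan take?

Original critical path: N3→N4→N5→N7 = 3+5+4+9 = 21 ⇒ 21 days.
Without N3→N4, N4's earliest start moves from 3 to 0.
New critical path: N4→N5→N7 = 5+4+9 = 18 ⇒ 18 days.

18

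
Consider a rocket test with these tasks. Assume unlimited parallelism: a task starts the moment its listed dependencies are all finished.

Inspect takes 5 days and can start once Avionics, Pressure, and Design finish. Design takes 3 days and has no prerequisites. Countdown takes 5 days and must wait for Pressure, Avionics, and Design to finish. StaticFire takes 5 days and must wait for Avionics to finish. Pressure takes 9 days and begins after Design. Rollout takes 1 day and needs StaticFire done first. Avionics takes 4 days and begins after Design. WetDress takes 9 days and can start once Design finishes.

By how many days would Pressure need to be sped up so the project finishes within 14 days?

3

Current finish: 17 days; target: 14.
Pressure is on every critical path, so each day cut from Pressure cuts the finish by one (this holds down to a finish of 13).
Need 17 − 14 = 3 days off Pressure → Pressure becomes 6 days, finish becomes 14.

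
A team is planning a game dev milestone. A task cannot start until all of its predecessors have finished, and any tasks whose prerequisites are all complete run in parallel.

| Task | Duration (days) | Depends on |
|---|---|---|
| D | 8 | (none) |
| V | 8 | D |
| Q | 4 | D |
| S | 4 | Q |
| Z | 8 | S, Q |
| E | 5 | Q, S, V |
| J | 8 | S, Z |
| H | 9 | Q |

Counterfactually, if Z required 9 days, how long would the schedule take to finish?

33

As given, the longest chain is D→Q→S→Z→J = 8+4+4+8+8 = 32, so the finish is 32 days.
Z lies on that path, so at 9 days the path becomes 33 days.
No other chain overtakes it, so the finish is 33 days.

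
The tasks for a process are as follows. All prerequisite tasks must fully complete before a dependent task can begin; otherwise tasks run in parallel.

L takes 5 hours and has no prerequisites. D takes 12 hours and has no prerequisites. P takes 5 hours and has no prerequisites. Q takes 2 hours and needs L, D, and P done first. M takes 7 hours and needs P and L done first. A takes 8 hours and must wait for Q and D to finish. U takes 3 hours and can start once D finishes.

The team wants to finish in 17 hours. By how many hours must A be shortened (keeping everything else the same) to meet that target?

5

Current finish: 22 hours; target: 17.
A is on every critical path, so each hour cut from A cuts the finish by one (this holds down to a finish of 15).
Need 22 − 17 = 5 hours off A → A becomes 3 hours, finish becomes 17.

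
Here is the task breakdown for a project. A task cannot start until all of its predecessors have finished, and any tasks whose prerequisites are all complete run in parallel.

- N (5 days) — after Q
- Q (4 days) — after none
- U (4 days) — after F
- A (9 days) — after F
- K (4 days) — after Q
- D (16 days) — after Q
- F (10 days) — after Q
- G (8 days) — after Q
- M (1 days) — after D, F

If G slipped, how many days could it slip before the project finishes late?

11

The longest chain is Q→F→A = 4+10+9 = 23; overall finish 23 days.
Longest path through G: 12 days (earliest finish 12, latest finish 23).
Float = 23 − 12 = 11.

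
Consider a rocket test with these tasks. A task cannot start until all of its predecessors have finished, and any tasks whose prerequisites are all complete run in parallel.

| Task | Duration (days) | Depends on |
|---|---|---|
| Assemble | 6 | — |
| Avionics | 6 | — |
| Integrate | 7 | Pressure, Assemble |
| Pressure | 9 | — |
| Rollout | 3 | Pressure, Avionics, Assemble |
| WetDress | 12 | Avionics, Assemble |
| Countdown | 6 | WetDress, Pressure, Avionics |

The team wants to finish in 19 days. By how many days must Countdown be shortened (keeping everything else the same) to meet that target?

5

Current finish: 24 days; target: 19.
Countdown is on every critical path, so each day cut from Countdown cuts the finish by one (this holds down to a finish of 19).
Need 24 − 19 = 5 days off Countdown → Countdown becomes 1 day, finish becomes 19.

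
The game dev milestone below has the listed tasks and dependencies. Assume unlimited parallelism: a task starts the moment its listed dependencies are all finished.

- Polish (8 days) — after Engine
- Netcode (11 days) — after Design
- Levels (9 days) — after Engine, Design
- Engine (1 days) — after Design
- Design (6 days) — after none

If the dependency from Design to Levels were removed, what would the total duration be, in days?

17

With the dependency in place, Design→Netcode = 6+11 = 17 sets the finish at 17 days.
Dropping Design→Levels doesn't change Levels's earliest start (7); another predecessor still binds.
The longest chain is now Design→Netcode = 6+11 = 17, so the project takes 17 days.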